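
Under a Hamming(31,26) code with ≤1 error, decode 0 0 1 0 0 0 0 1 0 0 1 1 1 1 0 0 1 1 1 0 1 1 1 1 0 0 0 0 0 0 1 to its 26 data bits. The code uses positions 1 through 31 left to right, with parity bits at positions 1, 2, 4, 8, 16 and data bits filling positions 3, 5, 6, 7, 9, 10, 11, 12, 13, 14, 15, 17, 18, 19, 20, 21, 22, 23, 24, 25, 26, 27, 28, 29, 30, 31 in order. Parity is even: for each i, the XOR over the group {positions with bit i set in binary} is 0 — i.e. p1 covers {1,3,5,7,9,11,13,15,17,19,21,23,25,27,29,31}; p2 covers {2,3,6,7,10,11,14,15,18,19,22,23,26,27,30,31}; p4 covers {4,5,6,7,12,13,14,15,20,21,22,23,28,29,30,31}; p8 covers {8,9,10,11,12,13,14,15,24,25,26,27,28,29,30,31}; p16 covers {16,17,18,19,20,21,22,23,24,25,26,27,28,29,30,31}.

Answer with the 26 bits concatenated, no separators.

s1 (pos 1,3,5,7,9,11,13,15,17,19,21,23,25,27,29,31): 0⊕1⊕0⊕0⊕0⊕1⊕1⊕0⊕1⊕1⊕1⊕1⊕0⊕0⊕0⊕1 = 0
s2 (pos 2,3,6,7,10,11,14,15,18,19,22,23,26,27,30,31): 0⊕1⊕0⊕0⊕0⊕1⊕1⊕0⊕1⊕1⊕1⊕1⊕0⊕0⊕0⊕1 = 0
s4 (pos 4,5,6,7,12,13,14,15,20,21,22,23,28,29,30,31): 0⊕0⊕0⊕0⊕1⊕1⊕1⊕0⊕0⊕1⊕1⊕1⊕0⊕0⊕0⊕1 = 1
s8 (pos 8,9,10,11,12,13,14,15,24,25,26,27,28,29,30,31): 1⊕0⊕0⊕1⊕1⊕1⊕1⊕0⊕1⊕0⊕0⊕0⊕0⊕0⊕0⊕1 = 1
s16 (pos 16,17,18,19,20,21,22,23,24,25,26,27,28,29,30,31): 0⊕1⊕1⊕1⊕0⊕1⊕1⊕1⊕1⊕0⊕0⊕0⊕0⊕0⊕0⊕1 = 0
Syndrome s16…s1 = 01100 → error at position 12.
Flip position 12: 0010000100111100111011110000001 → 0010000100101100111011110000001
Read data bits from positions 3,5,6,7,9,10,11,12,13,14,15,17,18,19,20,21,22,23,24,25,26,27,28,29,30,31: 10000010110111011110000001

10000010110111011110000001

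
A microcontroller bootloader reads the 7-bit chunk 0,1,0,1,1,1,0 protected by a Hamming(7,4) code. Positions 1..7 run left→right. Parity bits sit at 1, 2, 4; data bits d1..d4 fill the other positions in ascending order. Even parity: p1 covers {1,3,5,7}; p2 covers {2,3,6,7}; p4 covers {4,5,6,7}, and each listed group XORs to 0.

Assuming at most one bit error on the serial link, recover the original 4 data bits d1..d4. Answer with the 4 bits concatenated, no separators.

0010

s1 (pos 1,3,5,7): 0⊕0⊕1⊕0 = 1
s2 (pos 2,3,6,7): 1⊕0⊕1⊕0 = 0
s4 (pos 4,5,6,7): 1⊕1⊕1⊕0 = 1
Syndrome s4…s1 = 101 → error at position 5.
Flip position 5: 0101110 → 0101010
Read data bits from positions 3,5,6,7: 0010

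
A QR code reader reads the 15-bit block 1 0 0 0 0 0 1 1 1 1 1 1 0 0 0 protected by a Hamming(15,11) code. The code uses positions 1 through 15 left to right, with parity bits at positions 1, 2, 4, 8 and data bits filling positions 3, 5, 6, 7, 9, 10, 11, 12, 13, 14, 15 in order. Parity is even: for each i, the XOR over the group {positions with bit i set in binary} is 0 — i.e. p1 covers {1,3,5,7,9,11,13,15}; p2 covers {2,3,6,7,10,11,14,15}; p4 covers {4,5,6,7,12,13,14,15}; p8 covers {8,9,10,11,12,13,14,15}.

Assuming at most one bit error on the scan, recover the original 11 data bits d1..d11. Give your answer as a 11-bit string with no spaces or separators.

00011011000

s1 (pos 1,3,5,7,9,11,13,15): 1⊕0⊕0⊕1⊕1⊕1⊕0⊕0 = 0
s2 (pos 2,3,6,7,10,11,14,15): 0⊕0⊕0⊕1⊕1⊕1⊕0⊕0 = 1
s4 (pos 4,5,6,7,12,13,14,15): 0⊕0⊕0⊕1⊕1⊕0⊕0⊕0 = 0
s8 (pos 8,9,10,11,12,13,14,15): 1⊕1⊕1⊕1⊕1⊕0⊕0⊕0 = 1
Syndrome s8…s1 = 1010 → error at position 10.
Flip position 10: 100000111111000 → 100000111011000
Read data bits from positions 3,5,6,7,9,10,11,12,13,14,15: 00011011000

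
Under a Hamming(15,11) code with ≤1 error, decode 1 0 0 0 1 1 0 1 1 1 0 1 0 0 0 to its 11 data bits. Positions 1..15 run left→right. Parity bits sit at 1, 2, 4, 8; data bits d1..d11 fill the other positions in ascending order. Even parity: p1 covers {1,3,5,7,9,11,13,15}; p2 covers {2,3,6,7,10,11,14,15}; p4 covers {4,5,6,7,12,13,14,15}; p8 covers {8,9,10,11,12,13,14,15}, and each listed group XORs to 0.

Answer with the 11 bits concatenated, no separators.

s1 (pos 1,3,5,7,9,11,13,15): 1⊕0⊕1⊕0⊕1⊕0⊕0⊕0 = 1
s2 (pos 2,3,6,7,10,11,14,15): 0⊕0⊕1⊕0⊕1⊕0⊕0⊕0 = 0
s4 (pos 4,5,6,7,12,13,14,15): 0⊕1⊕1⊕0⊕1⊕0⊕0⊕0 = 1
s8 (pos 8,9,10,11,12,13,14,15): 1⊕1⊕1⊕0⊕1⊕0⊕0⊕0 = 0
Syndrome s8…s1 = 0101 → error at position 5.
Flip position 5: 100011011101000 → 100001011101000
Read data bits from positions 3,5,6,7,9,10,11,12,13,14,15: 00101101000

00101101000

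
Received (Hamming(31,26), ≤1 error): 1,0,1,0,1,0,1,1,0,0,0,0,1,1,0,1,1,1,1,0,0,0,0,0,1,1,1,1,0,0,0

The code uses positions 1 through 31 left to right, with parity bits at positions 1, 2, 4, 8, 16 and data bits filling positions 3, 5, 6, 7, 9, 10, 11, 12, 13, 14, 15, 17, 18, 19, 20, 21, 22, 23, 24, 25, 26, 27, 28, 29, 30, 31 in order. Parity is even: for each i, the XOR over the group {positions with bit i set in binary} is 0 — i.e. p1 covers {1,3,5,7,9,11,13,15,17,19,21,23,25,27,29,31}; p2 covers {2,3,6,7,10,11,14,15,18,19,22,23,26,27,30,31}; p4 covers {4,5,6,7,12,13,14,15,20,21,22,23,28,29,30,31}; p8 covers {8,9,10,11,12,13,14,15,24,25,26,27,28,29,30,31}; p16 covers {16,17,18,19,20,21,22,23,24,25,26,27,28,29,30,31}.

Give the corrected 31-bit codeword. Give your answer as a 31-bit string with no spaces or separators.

s1 (pos 1,3,5,7,9,11,13,15,17,19,21,23,25,27,29,31): 1⊕1⊕1⊕1⊕0⊕0⊕1⊕0⊕1⊕1⊕0⊕0⊕1⊕1⊕0⊕0 = 1
s2 (pos 2,3,6,7,10,11,14,15,18,19,22,23,26,27,30,31): 0⊕1⊕0⊕1⊕0⊕0⊕1⊕0⊕1⊕1⊕0⊕0⊕1⊕1⊕0⊕0 = 1
s4 (pos 4,5,6,7,12,13,14,15,20,21,22,23,28,29,30,31): 0⊕1⊕0⊕1⊕0⊕1⊕1⊕0⊕0⊕0⊕0⊕0⊕1⊕0⊕0⊕0 = 1
s8 (pos 8,9,10,11,12,13,14,15,24,25,26,27,28,29,30,31): 1⊕0⊕0⊕0⊕0⊕1⊕1⊕0⊕0⊕1⊕1⊕1⊕1⊕0⊕0⊕0 = 1
s16 (pos 16,17,18,19,20,21,22,23,24,25,26,27,28,29,30,31): 1⊕1⊕1⊕1⊕0⊕0⊕0⊕0⊕0⊕1⊕1⊕1⊕1⊕0⊕0⊕0 = 0
Syndrome s16…s1 = 01111 → error at position 15.
Flip position 15: 1010101100001101111000001111000 → 1010101100001111111000001111000

1010101100001111111000001111000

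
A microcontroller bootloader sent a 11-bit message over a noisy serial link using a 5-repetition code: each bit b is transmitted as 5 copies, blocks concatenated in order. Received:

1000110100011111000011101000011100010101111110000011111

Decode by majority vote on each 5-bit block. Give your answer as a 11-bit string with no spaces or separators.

Block 1 (10001): 2 ones → 0
Block 2 (10100): 2 ones → 0
Block 3 (01111): 4 ones → 1
Block 4 (10000): 1 one → 0
Block 5 (11101): 4 ones → 1
Block 6 (00001): 1 one → 0
Block 7 (11000): 2 ones → 0
Block 8 (10101): 3 ones → 1
Block 9 (11111): 5 ones → 1
Block 10 (00000): 0 ones → 0
Block 11 (11111): 5 ones → 1

00101001101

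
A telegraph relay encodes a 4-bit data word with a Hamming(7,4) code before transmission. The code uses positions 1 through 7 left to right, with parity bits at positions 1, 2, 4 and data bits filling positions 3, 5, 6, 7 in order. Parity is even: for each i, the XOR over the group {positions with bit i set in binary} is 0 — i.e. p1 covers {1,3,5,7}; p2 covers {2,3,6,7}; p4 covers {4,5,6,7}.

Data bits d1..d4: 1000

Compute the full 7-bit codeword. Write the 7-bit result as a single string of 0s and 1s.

Place data at non-parity positions: p1 p2 1 p4 0 0 0
p1 (pos 1,3,5,7): XOR of data positions = 1⊕0⊕0 = 1
p2 (pos 2,3,6,7): XOR of data positions = 1⊕0⊕0 = 1
p4 (pos 4,5,6,7): XOR of data positions = 0⊕0⊕0 = 0
Codeword: 1110000

1110000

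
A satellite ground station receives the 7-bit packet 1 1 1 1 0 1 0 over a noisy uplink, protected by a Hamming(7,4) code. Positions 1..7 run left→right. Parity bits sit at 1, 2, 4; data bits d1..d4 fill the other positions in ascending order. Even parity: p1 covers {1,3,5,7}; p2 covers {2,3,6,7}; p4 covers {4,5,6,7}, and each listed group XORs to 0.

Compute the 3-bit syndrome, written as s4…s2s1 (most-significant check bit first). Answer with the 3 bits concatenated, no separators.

010

s1 (pos 1,3,5,7): 1⊕1⊕0⊕0 = 0
s2 (pos 2,3,6,7): 1⊕1⊕1⊕0 = 1
s4 (pos 4,5,6,7): 1⊕0⊕1⊕0 = 0
Syndrome s4…s1 = 010 → error at position 2.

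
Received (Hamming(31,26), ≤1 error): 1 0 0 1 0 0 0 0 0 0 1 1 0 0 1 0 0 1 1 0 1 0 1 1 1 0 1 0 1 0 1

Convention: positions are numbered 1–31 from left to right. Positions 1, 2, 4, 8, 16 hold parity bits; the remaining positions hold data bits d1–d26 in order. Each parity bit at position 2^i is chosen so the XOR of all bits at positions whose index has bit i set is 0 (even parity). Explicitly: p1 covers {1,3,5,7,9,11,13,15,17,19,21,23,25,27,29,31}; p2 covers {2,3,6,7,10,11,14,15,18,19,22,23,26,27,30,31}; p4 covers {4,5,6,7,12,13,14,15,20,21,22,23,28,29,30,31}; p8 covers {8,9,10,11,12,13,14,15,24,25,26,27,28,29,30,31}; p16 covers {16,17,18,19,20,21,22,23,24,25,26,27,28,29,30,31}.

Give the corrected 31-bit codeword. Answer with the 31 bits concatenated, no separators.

1001000000110010011011111010101

s1 (pos 1,3,5,7,9,11,13,15,17,19,21,23,25,27,29,31): 1⊕0⊕0⊕0⊕0⊕1⊕0⊕1⊕0⊕1⊕1⊕1⊕1⊕1⊕1⊕1 = 0
s2 (pos 2,3,6,7,10,11,14,15,18,19,22,23,26,27,30,31): 0⊕0⊕0⊕0⊕0⊕1⊕0⊕1⊕1⊕1⊕0⊕1⊕0⊕1⊕0⊕1 = 1
s4 (pos 4,5,6,7,12,13,14,15,20,21,22,23,28,29,30,31): 1⊕0⊕0⊕0⊕1⊕0⊕0⊕1⊕0⊕1⊕0⊕1⊕0⊕1⊕0⊕1 = 1
s8 (pos 8,9,10,11,12,13,14,15,24,25,26,27,28,29,30,31): 0⊕0⊕0⊕1⊕1⊕0⊕0⊕1⊕1⊕1⊕0⊕1⊕0⊕1⊕0⊕1 = 0
s16 (pos 16,17,18,19,20,21,22,23,24,25,26,27,28,29,30,31): 0⊕0⊕1⊕1⊕0⊕1⊕0⊕1⊕1⊕1⊕0⊕1⊕0⊕1⊕0⊕1 = 1
Syndrome s16…s1 = 10110 → error at position 22.
Flip position 22: 1001000000110010011010111010101 → 1001000000110010011011111010101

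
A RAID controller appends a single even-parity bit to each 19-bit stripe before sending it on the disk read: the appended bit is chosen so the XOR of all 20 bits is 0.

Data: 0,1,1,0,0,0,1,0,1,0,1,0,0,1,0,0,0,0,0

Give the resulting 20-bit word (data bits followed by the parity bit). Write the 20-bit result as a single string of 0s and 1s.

01100010101001000000

XOR of the 19 data bits: 0⊕1⊕1⊕0⊕0⊕0⊕1⊕0⊕1⊕0⊕1⊕0⊕0⊕1⊕0⊕0⊕0⊕0⊕0 = 0
Parity bit = 0 (so all 20 bits XOR to 0).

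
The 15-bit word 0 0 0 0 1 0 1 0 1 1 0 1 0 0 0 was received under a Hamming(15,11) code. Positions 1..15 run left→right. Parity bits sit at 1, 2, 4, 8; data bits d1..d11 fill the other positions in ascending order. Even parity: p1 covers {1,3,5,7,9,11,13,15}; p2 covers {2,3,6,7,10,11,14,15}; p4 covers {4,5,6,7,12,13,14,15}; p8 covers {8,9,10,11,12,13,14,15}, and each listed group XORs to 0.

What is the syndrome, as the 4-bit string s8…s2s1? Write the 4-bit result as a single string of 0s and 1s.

1101

s1 (pos 1,3,5,7,9,11,13,15): 0⊕0⊕1⊕1⊕1⊕0⊕0⊕0 = 1
s2 (pos 2,3,6,7,10,11,14,15): 0⊕0⊕0⊕1⊕1⊕0⊕0⊕0 = 0
s4 (pos 4,5,6,7,12,13,14,15): 0⊕1⊕0⊕1⊕1⊕0⊕0⊕0 = 1
s8 (pos 8,9,10,11,12,13,14,15): 0⊕1⊕1⊕0⊕1⊕0⊕0⊕0 = 1
Syndrome s8…s1 = 1101 → error at position 13.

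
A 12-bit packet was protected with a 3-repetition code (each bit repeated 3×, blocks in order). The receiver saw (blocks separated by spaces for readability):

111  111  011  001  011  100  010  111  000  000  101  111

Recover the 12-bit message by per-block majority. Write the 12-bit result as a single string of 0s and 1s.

111010010011

Block 1 (111): 3 ones → 1
Block 2 (111): 3 ones → 1
Block 3 (011): 2 ones → 1
Block 4 (001): 1 one → 0
Block 5 (011): 2 ones → 1
Block 6 (100): 1 one → 0
Block 7 (010): 1 one → 0
Block 8 (111): 3 ones → 1
Block 9 (000): 0 ones → 0
Block 10 (000): 0 ones → 0
Block 11 (101): 2 ones → 1
Block 12 (111): 3 ones → 1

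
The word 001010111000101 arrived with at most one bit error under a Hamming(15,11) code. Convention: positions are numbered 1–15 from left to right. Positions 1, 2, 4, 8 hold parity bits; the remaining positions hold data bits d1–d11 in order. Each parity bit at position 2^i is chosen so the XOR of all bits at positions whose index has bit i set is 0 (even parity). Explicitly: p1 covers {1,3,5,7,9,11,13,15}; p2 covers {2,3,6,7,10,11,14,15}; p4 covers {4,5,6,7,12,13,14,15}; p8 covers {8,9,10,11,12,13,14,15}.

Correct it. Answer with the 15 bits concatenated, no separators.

s1 (pos 1,3,5,7,9,11,13,15): 0⊕1⊕1⊕1⊕1⊕0⊕1⊕1 = 0
s2 (pos 2,3,6,7,10,11,14,15): 0⊕1⊕0⊕1⊕0⊕0⊕0⊕1 = 1
s4 (pos 4,5,6,7,12,13,14,15): 0⊕1⊕0⊕1⊕0⊕1⊕0⊕1 = 0
s8 (pos 8,9,10,11,12,13,14,15): 1⊕1⊕0⊕0⊕0⊕1⊕0⊕1 = 0
Syndrome s8…s1 = 0010 → error at position 2.
Flip position 2: 001010111000101 → 011010111000101

011010111000101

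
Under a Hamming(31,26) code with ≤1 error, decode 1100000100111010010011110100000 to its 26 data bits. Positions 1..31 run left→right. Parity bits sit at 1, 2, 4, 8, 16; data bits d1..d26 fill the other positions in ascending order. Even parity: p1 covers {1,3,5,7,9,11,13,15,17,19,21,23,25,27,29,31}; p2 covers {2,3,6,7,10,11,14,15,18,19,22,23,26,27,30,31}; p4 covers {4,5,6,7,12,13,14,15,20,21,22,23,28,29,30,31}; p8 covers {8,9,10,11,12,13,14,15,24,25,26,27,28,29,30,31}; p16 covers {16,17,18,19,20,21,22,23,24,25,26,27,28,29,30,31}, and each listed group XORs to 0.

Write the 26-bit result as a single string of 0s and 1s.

00000111101010011110100000

s1 (pos 1,3,5,7,9,11,13,15,17,19,21,23,25,27,29,31): 1⊕0⊕0⊕0⊕0⊕1⊕1⊕1⊕0⊕0⊕1⊕1⊕0⊕0⊕0⊕0 = 0
s2 (pos 2,3,6,7,10,11,14,15,18,19,22,23,26,27,30,31): 1⊕0⊕0⊕0⊕0⊕1⊕0⊕1⊕1⊕0⊕1⊕1⊕1⊕0⊕0⊕0 = 1
s4 (pos 4,5,6,7,12,13,14,15,20,21,22,23,28,29,30,31): 0⊕0⊕0⊕0⊕1⊕1⊕0⊕1⊕0⊕1⊕1⊕1⊕0⊕0⊕0⊕0 = 0
s8 (pos 8,9,10,11,12,13,14,15,24,25,26,27,28,29,30,31): 1⊕0⊕0⊕1⊕1⊕1⊕0⊕1⊕1⊕0⊕1⊕0⊕0⊕0⊕0⊕0 = 1
s16 (pos 16,17,18,19,20,21,22,23,24,25,26,27,28,29,30,31): 0⊕0⊕1⊕0⊕0⊕1⊕1⊕1⊕1⊕0⊕1⊕0⊕0⊕0⊕0⊕0 = 0
Syndrome s16…s1 = 01010 → error at position 10.
Flip position 10: 1100000100111010010011110100000 → 1100000101111010010011110100000
Read data bits from positions 3,5,6,7,9,10,11,12,13,14,15,17,18,19,20,21,22,23,24,25,26,27,28,29,30,31: 00000111101010011110100000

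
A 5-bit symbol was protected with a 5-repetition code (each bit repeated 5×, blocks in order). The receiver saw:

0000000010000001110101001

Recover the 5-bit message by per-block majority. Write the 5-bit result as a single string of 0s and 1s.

Block 1 (00000): 0 ones → 0
Block 2 (00010): 1 one → 0
Block 3 (00000): 0 ones → 0
Block 4 (11101): 4 ones → 1
Block 5 (01001): 2 ones → 0

00010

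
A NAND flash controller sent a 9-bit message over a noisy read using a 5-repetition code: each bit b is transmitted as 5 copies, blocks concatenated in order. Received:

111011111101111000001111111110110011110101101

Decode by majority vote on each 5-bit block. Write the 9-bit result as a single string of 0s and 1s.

111011111

Block 1 (11101): 4 ones → 1
Block 2 (11111): 5 ones → 1
Block 3 (01111): 4 ones → 1
Block 4 (00000): 0 ones → 0
Block 5 (11111): 5 ones → 1
Block 6 (11110): 4 ones → 1
Block 7 (11001): 3 ones → 1
Block 8 (11101): 4 ones → 1
Block 9 (01101): 3 ones → 1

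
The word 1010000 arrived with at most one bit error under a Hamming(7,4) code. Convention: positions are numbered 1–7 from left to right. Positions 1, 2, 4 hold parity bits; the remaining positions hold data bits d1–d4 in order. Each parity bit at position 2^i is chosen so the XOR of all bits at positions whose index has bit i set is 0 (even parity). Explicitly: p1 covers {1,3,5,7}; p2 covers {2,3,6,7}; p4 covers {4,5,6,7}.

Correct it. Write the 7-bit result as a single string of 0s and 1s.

1110000

s1 (pos 1,3,5,7): 1⊕1⊕0⊕0 = 0
s2 (pos 2,3,6,7): 0⊕1⊕0⊕0 = 1
s4 (pos 4,5,6,7): 0⊕0⊕0⊕0 = 0
Syndrome s4…s1 = 010 → error at position 2.
Flip position 2: 1010000 → 1110000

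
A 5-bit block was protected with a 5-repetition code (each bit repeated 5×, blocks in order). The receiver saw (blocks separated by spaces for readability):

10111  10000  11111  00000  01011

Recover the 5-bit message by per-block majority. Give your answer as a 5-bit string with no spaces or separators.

10101

Block 1 (10111): 4 ones → 1
Block 2 (10000): 1 one → 0
Block 3 (11111): 5 ones → 1
Block 4 (00000): 0 ones → 0
Block 5 (01011): 3 ones → 1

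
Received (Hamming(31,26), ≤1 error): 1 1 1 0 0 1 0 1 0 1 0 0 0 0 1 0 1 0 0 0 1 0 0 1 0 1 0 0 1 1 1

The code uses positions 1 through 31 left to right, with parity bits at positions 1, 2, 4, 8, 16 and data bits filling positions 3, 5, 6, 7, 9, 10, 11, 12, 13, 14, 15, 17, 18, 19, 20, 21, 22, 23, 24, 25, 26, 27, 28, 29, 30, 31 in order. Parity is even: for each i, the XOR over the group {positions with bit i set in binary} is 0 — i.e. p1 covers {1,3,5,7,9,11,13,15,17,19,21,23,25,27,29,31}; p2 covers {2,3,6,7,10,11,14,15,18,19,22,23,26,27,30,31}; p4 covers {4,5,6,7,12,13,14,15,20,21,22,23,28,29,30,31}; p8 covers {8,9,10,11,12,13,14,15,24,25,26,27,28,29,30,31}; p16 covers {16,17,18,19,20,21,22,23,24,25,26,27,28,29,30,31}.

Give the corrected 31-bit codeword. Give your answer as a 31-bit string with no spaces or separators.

s1 (pos 1,3,5,7,9,11,13,15,17,19,21,23,25,27,29,31): 1⊕1⊕0⊕0⊕0⊕0⊕0⊕1⊕1⊕0⊕1⊕0⊕0⊕0⊕1⊕1 = 1
s2 (pos 2,3,6,7,10,11,14,15,18,19,22,23,26,27,30,31): 1⊕1⊕1⊕0⊕1⊕0⊕0⊕1⊕0⊕0⊕0⊕0⊕1⊕0⊕1⊕1 = 0
s4 (pos 4,5,6,7,12,13,14,15,20,21,22,23,28,29,30,31): 0⊕0⊕1⊕0⊕0⊕0⊕0⊕1⊕0⊕1⊕0⊕0⊕0⊕1⊕1⊕1 = 0
s8 (pos 8,9,10,11,12,13,14,15,24,25,26,27,28,29,30,31): 1⊕0⊕1⊕0⊕0⊕0⊕0⊕1⊕1⊕0⊕1⊕0⊕0⊕1⊕1⊕1 = 0
s16 (pos 16,17,18,19,20,21,22,23,24,25,26,27,28,29,30,31): 0⊕1⊕0⊕0⊕0⊕1⊕0⊕0⊕1⊕0⊕1⊕0⊕0⊕1⊕1⊕1 = 1
Syndrome s16…s1 = 10001 → error at position 17.
Flip position 17: 1110010101000010100010010100111 → 1110010101000010000010010100111

1110010101000010000010010100111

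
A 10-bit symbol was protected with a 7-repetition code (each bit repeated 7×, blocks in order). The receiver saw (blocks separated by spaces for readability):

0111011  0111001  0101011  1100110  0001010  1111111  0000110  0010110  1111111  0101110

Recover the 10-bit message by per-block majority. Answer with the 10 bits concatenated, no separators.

Block 1 (0111011): 5 ones → 1
Block 2 (0111001): 4 ones → 1
Block 3 (0101011): 4 ones → 1
Block 4 (1100110): 4 ones → 1
Block 5 (0001010): 2 ones → 0
Block 6 (1111111): 7 ones → 1
Block 7 (0000110): 2 ones → 0
Block 8 (0010110): 3 ones → 0
Block 9 (1111111): 7 ones → 1
Block 10 (0101110): 4 ones → 1

1111010011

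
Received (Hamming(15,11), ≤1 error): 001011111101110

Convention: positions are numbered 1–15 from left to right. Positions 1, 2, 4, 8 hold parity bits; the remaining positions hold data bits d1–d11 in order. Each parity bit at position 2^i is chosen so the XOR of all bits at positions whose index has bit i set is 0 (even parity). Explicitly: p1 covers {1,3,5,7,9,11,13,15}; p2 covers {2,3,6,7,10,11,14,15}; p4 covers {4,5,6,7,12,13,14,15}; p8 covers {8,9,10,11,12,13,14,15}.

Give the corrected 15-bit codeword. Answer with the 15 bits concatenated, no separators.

s1 (pos 1,3,5,7,9,11,13,15): 0⊕1⊕1⊕1⊕1⊕0⊕1⊕0 = 1
s2 (pos 2,3,6,7,10,11,14,15): 0⊕1⊕1⊕1⊕1⊕0⊕1⊕0 = 1
s4 (pos 4,5,6,7,12,13,14,15): 0⊕1⊕1⊕1⊕1⊕1⊕1⊕0 = 0
s8 (pos 8,9,10,11,12,13,14,15): 1⊕1⊕1⊕0⊕1⊕1⊕1⊕0 = 0
Syndrome s8…s1 = 0011 → error at position 3.
Flip position 3: 001011111101110 → 000011111101110

000011111101110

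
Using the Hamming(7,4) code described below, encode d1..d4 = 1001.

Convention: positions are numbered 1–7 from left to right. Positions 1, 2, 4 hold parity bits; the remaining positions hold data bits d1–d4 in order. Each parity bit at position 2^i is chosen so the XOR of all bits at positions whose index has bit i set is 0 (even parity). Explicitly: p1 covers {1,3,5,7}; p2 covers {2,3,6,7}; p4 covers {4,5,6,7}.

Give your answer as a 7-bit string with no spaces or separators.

Place data at non-parity positions: p1 p2 1 p4 0 0 1
p1 (pos 1,3,5,7): XOR of data positions = 1⊕0⊕1 = 0
p2 (pos 2,3,6,7): XOR of data positions = 1⊕0⊕1 = 0
p4 (pos 4,5,6,7): XOR of data positions = 0⊕0⊕1 = 1
Codeword: 0011001

0011001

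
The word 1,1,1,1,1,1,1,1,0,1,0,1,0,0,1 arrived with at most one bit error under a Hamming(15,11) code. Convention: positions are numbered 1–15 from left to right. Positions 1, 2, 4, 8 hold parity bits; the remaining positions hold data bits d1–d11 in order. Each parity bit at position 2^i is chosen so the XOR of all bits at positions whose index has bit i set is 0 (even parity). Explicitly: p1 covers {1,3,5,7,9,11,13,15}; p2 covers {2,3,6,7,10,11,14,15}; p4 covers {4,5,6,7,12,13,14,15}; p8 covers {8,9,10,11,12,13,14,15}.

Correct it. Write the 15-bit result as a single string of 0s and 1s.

s1 (pos 1,3,5,7,9,11,13,15): 1⊕1⊕1⊕1⊕0⊕0⊕0⊕1 = 1
s2 (pos 2,3,6,7,10,11,14,15): 1⊕1⊕1⊕1⊕1⊕0⊕0⊕1 = 0
s4 (pos 4,5,6,7,12,13,14,15): 1⊕1⊕1⊕1⊕1⊕0⊕0⊕1 = 0
s8 (pos 8,9,10,11,12,13,14,15): 1⊕0⊕1⊕0⊕1⊕0⊕0⊕1 = 0
Syndrome s8…s1 = 0001 → error at position 1.
Flip position 1: 111111110101001 → 011111110101001

011111110101001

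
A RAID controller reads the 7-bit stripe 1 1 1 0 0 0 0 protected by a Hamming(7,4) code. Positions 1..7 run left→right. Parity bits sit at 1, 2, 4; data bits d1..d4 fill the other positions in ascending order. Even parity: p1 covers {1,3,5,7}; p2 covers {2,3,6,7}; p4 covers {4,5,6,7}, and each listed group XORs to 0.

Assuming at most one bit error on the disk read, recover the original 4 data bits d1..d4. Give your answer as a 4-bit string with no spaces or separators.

s1 (pos 1,3,5,7): 1⊕1⊕0⊕0 = 0
s2 (pos 2,3,6,7): 1⊕1⊕0⊕0 = 0
s4 (pos 4,5,6,7): 0⊕0⊕0⊕0 = 0
Syndrome s4…s1 = 000 → no error.
Read data bits from positions 3,5,6,7: 1000

1000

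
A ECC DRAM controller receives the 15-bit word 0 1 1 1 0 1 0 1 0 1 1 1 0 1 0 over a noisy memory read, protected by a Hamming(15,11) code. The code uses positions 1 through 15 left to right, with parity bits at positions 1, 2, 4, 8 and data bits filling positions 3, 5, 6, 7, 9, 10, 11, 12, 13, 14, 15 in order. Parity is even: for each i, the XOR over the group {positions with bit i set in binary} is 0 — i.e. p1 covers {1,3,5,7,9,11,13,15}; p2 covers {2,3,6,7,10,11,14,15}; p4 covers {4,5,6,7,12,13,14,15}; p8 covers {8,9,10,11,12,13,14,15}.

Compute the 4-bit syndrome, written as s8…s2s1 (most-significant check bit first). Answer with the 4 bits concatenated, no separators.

1000

s1 (pos 1,3,5,7,9,11,13,15): 0⊕1⊕0⊕0⊕0⊕1⊕0⊕0 = 0
s2 (pos 2,3,6,7,10,11,14,15): 1⊕1⊕1⊕0⊕1⊕1⊕1⊕0 = 0
s4 (pos 4,5,6,7,12,13,14,15): 1⊕0⊕1⊕0⊕1⊕0⊕1⊕0 = 0
s8 (pos 8,9,10,11,12,13,14,15): 1⊕0⊕1⊕1⊕1⊕0⊕1⊕0 = 1
Syndrome s8…s1 = 1000 → error at position 8.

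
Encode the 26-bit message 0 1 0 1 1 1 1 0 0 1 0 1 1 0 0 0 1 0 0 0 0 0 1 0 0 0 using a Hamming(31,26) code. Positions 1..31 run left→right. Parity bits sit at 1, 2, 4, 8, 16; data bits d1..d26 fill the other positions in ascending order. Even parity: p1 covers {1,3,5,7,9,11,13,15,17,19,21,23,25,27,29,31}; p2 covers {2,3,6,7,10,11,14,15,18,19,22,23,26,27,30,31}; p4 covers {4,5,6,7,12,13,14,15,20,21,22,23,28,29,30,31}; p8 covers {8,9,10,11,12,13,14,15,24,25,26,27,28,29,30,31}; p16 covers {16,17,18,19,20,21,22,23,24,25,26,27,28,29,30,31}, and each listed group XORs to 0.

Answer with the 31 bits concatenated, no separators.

Place data at non-parity positions: p1 p2 0 p4 1 0 1 p8 1 1 1 0 0 1 0 p16 1 1 0 0 0 1 0 0 0 0 0 1 0 0 0
p1 (pos 1,3,5,7,9,11,13,15,17,19,21,23,25,27,29,31): XOR of data positions = 0⊕1⊕1⊕1⊕1⊕0⊕0⊕1⊕0⊕0⊕0⊕0⊕0⊕0⊕0 = 1
p2 (pos 2,3,6,7,10,11,14,15,18,19,22,23,26,27,30,31): XOR of data positions = 0⊕0⊕1⊕1⊕1⊕1⊕0⊕1⊕0⊕1⊕0⊕0⊕0⊕0⊕0 = 0
p4 (pos 4,5,6,7,12,13,14,15,20,21,22,23,28,29,30,31): XOR of data positions = 1⊕0⊕1⊕0⊕0⊕1⊕0⊕0⊕0⊕1⊕0⊕1⊕0⊕0⊕0 = 1
p8 (pos 8,9,10,11,12,13,14,15,24,25,26,27,28,29,30,31): XOR of data positions = 1⊕1⊕1⊕0⊕0⊕1⊕0⊕0⊕0⊕0⊕0⊕1⊕0⊕0⊕0 = 1
p16 (pos 16,17,18,19,20,21,22,23,24,25,26,27,28,29,30,31): XOR of data positions = 1⊕1⊕0⊕0⊕0⊕1⊕0⊕0⊕0⊕0⊕0⊕1⊕0⊕0⊕0 = 0
Codeword: 1001101111100100110001000001000

1001101111100100110001000001000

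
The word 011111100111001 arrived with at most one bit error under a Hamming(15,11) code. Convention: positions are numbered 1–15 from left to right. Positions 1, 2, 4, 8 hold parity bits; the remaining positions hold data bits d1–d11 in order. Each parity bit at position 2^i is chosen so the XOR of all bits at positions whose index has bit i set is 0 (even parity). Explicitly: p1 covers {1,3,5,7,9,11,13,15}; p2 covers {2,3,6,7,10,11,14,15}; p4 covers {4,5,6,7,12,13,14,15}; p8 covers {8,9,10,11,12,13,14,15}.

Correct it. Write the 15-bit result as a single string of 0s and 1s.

s1 (pos 1,3,5,7,9,11,13,15): 0⊕1⊕1⊕1⊕0⊕1⊕0⊕1 = 1
s2 (pos 2,3,6,7,10,11,14,15): 1⊕1⊕1⊕1⊕1⊕1⊕0⊕1 = 1
s4 (pos 4,5,6,7,12,13,14,15): 1⊕1⊕1⊕1⊕1⊕0⊕0⊕1 = 0
s8 (pos 8,9,10,11,12,13,14,15): 0⊕0⊕1⊕1⊕1⊕0⊕0⊕1 = 0
Syndrome s8…s1 = 0011 → error at position 3.
Flip position 3: 011111100111001 → 010111100111001

010111100111001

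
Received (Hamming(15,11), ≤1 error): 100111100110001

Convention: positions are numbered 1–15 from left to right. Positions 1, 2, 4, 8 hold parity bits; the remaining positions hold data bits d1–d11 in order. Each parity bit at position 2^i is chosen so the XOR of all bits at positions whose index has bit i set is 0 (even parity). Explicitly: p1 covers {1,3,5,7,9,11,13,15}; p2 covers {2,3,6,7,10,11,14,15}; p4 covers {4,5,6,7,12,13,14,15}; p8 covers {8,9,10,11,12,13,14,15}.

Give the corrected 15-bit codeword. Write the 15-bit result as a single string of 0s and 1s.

s1 (pos 1,3,5,7,9,11,13,15): 1⊕0⊕1⊕1⊕0⊕1⊕0⊕1 = 1
s2 (pos 2,3,6,7,10,11,14,15): 0⊕0⊕1⊕1⊕1⊕1⊕0⊕1 = 1
s4 (pos 4,5,6,7,12,13,14,15): 1⊕1⊕1⊕1⊕0⊕0⊕0⊕1 = 1
s8 (pos 8,9,10,11,12,13,14,15): 0⊕0⊕1⊕1⊕0⊕0⊕0⊕1 = 1
Syndrome s8…s1 = 1111 → error at position 15.
Flip position 15: 100111100110001 → 100111100110000

100111100110000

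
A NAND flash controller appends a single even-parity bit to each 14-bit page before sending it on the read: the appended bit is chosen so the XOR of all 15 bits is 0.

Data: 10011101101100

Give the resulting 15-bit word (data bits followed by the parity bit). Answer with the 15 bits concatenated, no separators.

100111011011000

XOR of the 14 data bits: 1⊕0⊕0⊕1⊕1⊕1⊕0⊕1⊕1⊕0⊕1⊕1⊕0⊕0 = 0
Parity bit = 0 (so all 15 bits XOR to 0).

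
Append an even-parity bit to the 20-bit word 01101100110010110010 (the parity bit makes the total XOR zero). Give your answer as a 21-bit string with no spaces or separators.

011011001100101100100

XOR of the 20 data bits: 0⊕1⊕1⊕0⊕1⊕1⊕0⊕0⊕1⊕1⊕0⊕0⊕1⊕0⊕1⊕1⊕0⊕0⊕1⊕0 = 0
Parity bit = 0 (so all 21 bits XOR to 0).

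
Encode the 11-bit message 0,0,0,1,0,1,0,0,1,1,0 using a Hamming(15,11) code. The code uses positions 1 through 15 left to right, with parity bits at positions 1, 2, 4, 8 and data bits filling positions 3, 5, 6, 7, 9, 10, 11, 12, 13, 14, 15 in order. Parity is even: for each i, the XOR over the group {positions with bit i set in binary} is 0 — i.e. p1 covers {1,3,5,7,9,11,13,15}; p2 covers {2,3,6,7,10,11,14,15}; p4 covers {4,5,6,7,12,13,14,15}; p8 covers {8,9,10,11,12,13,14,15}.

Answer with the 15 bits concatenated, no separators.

Place data at non-parity positions: p1 p2 0 p4 0 0 1 p8 0 1 0 0 1 1 0
p1 (pos 1,3,5,7,9,11,13,15): XOR of data positions = 0⊕0⊕1⊕0⊕0⊕1⊕0 = 0
p2 (pos 2,3,6,7,10,11,14,15): XOR of data positions = 0⊕0⊕1⊕1⊕0⊕1⊕0 = 1
p4 (pos 4,5,6,7,12,13,14,15): XOR of data positions = 0⊕0⊕1⊕0⊕1⊕1⊕0 = 1
p8 (pos 8,9,10,11,12,13,14,15): XOR of data positions = 0⊕1⊕0⊕0⊕1⊕1⊕0 = 1
Codeword: 010100110100110

010100110100110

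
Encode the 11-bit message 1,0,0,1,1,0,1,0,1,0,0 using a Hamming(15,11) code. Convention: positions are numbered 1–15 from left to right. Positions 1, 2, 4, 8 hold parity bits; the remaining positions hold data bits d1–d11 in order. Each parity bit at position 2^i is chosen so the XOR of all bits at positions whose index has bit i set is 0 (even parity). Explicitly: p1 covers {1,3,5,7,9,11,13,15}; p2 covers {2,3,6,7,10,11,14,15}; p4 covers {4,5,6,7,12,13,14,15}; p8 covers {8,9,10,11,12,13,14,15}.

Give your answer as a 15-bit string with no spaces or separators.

111000111010100

Place data at non-parity positions: p1 p2 1 p4 0 0 1 p8 1 0 1 0 1 0 0
p1 (pos 1,3,5,7,9,11,13,15): XOR of data positions = 1⊕0⊕1⊕1⊕1⊕1⊕0 = 1
p2 (pos 2,3,6,7,10,11,14,15): XOR of data positions = 1⊕0⊕1⊕0⊕1⊕0⊕0 = 1
p4 (pos 4,5,6,7,12,13,14,15): XOR of data positions = 0⊕0⊕1⊕0⊕1⊕0⊕0 = 0
p8 (pos 8,9,10,11,12,13,14,15): XOR of data positions = 1⊕0⊕1⊕0⊕1⊕0⊕0 = 1
Codeword: 111000111010100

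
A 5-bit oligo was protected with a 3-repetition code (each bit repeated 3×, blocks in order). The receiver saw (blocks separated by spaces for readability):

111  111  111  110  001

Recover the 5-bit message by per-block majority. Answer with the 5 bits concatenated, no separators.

11110

Block 1 (111): 3 ones → 1
Block 2 (111): 3 ones → 1
Block 3 (111): 3 ones → 1
Block 4 (110): 2 ones → 1
Block 5 (001): 1 one → 0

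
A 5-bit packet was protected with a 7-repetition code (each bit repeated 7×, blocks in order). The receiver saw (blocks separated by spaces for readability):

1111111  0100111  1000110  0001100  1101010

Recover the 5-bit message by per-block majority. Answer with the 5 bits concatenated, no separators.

11001

Block 1 (1111111): 7 ones → 1
Block 2 (0100111): 4 ones → 1
Block 3 (1000110): 3 ones → 0
Block 4 (0001100): 2 ones → 0
Block 5 (1101010): 4 ones → 1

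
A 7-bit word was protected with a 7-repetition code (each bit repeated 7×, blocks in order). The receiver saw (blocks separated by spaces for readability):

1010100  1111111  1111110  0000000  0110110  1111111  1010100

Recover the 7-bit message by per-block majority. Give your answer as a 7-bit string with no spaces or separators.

0110110

Block 1 (1010100): 3 ones → 0
Block 2 (1111111): 7 ones → 1
Block 3 (1111110): 6 ones → 1
Block 4 (0000000): 0 ones → 0
Block 5 (0110110): 4 ones → 1
Block 6 (1111111): 7 ones → 1
Block 7 (1010100): 3 ones → 0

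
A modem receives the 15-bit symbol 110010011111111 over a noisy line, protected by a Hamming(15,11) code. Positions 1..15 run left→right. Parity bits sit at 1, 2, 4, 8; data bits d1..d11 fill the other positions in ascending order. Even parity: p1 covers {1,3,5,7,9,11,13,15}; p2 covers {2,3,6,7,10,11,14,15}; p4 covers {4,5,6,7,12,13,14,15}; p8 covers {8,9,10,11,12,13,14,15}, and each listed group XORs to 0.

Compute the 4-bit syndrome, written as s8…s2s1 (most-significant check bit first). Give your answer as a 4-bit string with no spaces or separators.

0110

s1 (pos 1,3,5,7,9,11,13,15): 1⊕0⊕1⊕0⊕1⊕1⊕1⊕1 = 0
s2 (pos 2,3,6,7,10,11,14,15): 1⊕0⊕0⊕0⊕1⊕1⊕1⊕1 = 1
s4 (pos 4,5,6,7,12,13,14,15): 0⊕1⊕0⊕0⊕1⊕1⊕1⊕1 = 1
s8 (pos 8,9,10,11,12,13,14,15): 1⊕1⊕1⊕1⊕1⊕1⊕1⊕1 = 0
Syndrome s8…s1 = 0110 → error at position 6.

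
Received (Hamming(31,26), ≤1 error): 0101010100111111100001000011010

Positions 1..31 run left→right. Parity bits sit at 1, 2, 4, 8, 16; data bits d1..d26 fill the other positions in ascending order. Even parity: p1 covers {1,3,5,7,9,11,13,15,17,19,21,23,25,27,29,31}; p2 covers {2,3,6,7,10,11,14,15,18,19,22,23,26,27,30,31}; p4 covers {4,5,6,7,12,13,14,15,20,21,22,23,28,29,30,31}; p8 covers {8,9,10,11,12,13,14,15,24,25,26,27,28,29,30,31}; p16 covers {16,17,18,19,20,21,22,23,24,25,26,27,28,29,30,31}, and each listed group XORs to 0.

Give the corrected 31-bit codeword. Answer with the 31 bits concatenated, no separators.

0101010100110111100001000011010

s1 (pos 1,3,5,7,9,11,13,15,17,19,21,23,25,27,29,31): 0⊕0⊕0⊕0⊕0⊕1⊕1⊕1⊕1⊕0⊕0⊕0⊕0⊕1⊕0⊕0 = 1
s2 (pos 2,3,6,7,10,11,14,15,18,19,22,23,26,27,30,31): 1⊕0⊕1⊕0⊕0⊕1⊕1⊕1⊕0⊕0⊕1⊕0⊕0⊕1⊕1⊕0 = 0
s4 (pos 4,5,6,7,12,13,14,15,20,21,22,23,28,29,30,31): 1⊕0⊕1⊕0⊕1⊕1⊕1⊕1⊕0⊕0⊕1⊕0⊕1⊕0⊕1⊕0 = 1
s8 (pos 8,9,10,11,12,13,14,15,24,25,26,27,28,29,30,31): 1⊕0⊕0⊕1⊕1⊕1⊕1⊕1⊕0⊕0⊕0⊕1⊕1⊕0⊕1⊕0 = 1
s16 (pos 16,17,18,19,20,21,22,23,24,25,26,27,28,29,30,31): 1⊕1⊕0⊕0⊕0⊕0⊕1⊕0⊕0⊕0⊕0⊕1⊕1⊕0⊕1⊕0 = 0
Syndrome s16…s1 = 01101 → error at position 13.
Flip position 13: 0101010100111111100001000011010 → 0101010100110111100001000011010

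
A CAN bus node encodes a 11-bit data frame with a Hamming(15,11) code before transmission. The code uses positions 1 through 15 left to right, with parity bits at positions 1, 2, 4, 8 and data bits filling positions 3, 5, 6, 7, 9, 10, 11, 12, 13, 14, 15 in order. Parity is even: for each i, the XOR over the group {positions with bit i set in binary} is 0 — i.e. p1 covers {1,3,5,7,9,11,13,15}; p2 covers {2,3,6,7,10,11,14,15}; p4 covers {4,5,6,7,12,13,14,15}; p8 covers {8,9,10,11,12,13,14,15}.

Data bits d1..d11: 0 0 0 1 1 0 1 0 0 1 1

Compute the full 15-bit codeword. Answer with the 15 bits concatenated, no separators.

Place data at non-parity positions: p1 p2 0 p4 0 0 1 p8 1 0 1 0 0 1 1
p1 (pos 1,3,5,7,9,11,13,15): XOR of data positions = 0⊕0⊕1⊕1⊕1⊕0⊕1 = 0
p2 (pos 2,3,6,7,10,11,14,15): XOR of data positions = 0⊕0⊕1⊕0⊕1⊕1⊕1 = 0
p4 (pos 4,5,6,7,12,13,14,15): XOR of data positions = 0⊕0⊕1⊕0⊕0⊕1⊕1 = 1
p8 (pos 8,9,10,11,12,13,14,15): XOR of data positions = 1⊕0⊕1⊕0⊕0⊕1⊕1 = 0
Codeword: 000100101010011

000100101010011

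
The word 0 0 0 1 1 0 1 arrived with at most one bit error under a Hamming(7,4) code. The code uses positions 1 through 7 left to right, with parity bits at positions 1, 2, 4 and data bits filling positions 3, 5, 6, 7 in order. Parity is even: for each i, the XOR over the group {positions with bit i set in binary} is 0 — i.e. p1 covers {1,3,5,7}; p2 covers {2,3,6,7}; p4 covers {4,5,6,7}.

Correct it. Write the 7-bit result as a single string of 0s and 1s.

s1 (pos 1,3,5,7): 0⊕0⊕1⊕1 = 0
s2 (pos 2,3,6,7): 0⊕0⊕0⊕1 = 1
s4 (pos 4,5,6,7): 1⊕1⊕0⊕1 = 1
Syndrome s4…s1 = 110 → error at position 6.
Flip position 6: 0001101 → 0001111

0001111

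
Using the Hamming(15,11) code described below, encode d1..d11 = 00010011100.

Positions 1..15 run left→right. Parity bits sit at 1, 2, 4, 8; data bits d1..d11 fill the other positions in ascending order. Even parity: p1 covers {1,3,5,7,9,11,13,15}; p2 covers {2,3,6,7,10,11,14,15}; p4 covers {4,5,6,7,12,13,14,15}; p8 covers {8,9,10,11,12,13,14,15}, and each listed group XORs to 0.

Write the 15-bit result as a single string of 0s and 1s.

100100110011100

Place data at non-parity positions: p1 p2 0 p4 0 0 1 p8 0 0 1 1 1 0 0
p1 (pos 1,3,5,7,9,11,13,15): XOR of data positions = 0⊕0⊕1⊕0⊕1⊕1⊕0 = 1
p2 (pos 2,3,6,7,10,11,14,15): XOR of data positions = 0⊕0⊕1⊕0⊕1⊕0⊕0 = 0
p4 (pos 4,5,6,7,12,13,14,15): XOR of data positions = 0⊕0⊕1⊕1⊕1⊕0⊕0 = 1
p8 (pos 8,9,10,11,12,13,14,15): XOR of data positions = 0⊕0⊕1⊕1⊕1⊕0⊕0 = 1
Codeword: 100100110011100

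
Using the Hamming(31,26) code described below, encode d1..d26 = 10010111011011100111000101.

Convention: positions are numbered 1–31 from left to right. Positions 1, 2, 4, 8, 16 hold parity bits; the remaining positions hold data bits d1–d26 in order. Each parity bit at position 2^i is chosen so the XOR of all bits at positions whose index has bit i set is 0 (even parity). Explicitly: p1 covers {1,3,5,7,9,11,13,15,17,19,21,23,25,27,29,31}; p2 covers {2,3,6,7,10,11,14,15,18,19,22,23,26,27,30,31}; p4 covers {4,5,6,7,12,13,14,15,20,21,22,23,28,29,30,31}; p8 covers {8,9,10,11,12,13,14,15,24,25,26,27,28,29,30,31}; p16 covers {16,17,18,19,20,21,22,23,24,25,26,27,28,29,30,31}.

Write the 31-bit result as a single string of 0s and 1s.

1010001101110110011100111000101

Place data at non-parity positions: p1 p2 1 p4 0 0 1 p8 0 1 1 1 0 1 1 p16 0 1 1 1 0 0 1 1 1 0 0 0 1 0 1
p1 (pos 1,3,5,7,9,11,13,15,17,19,21,23,25,27,29,31): XOR of data positions = 1⊕0⊕1⊕0⊕1⊕0⊕1⊕0⊕1⊕0⊕1⊕1⊕0⊕1⊕1 = 1
p2 (pos 2,3,6,7,10,11,14,15,18,19,22,23,26,27,30,31): XOR of data positions = 1⊕0⊕1⊕1⊕1⊕1⊕1⊕1⊕1⊕0⊕1⊕0⊕0⊕0⊕1 = 0
p4 (pos 4,5,6,7,12,13,14,15,20,21,22,23,28,29,30,31): XOR of data positions = 0⊕0⊕1⊕1⊕0⊕1⊕1⊕1⊕0⊕0⊕1⊕0⊕1⊕0⊕1 = 0
p8 (pos 8,9,10,11,12,13,14,15,24,25,26,27,28,29,30,31): XOR of data positions = 0⊕1⊕1⊕1⊕0⊕1⊕1⊕1⊕1⊕0⊕0⊕0⊕1⊕0⊕1 = 1
p16 (pos 16,17,18,19,20,21,22,23,24,25,26,27,28,29,30,31): XOR of data positions = 0⊕1⊕1⊕1⊕0⊕0⊕1⊕1⊕1⊕0⊕0⊕0⊕1⊕0⊕1 = 0
Codeword: 1010001101110110011100111000101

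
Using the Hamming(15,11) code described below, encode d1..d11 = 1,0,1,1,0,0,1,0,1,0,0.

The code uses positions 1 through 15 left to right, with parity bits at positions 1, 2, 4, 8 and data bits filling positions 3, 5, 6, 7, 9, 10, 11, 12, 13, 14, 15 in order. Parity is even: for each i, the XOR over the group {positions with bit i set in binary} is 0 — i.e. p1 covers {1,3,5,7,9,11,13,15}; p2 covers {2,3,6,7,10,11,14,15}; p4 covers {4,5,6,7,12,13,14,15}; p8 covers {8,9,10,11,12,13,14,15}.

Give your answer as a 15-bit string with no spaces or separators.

001101100010100

Place data at non-parity positions: p1 p2 1 p4 0 1 1 p8 0 0 1 0 1 0 0
p1 (pos 1,3,5,7,9,11,13,15): XOR of data positions = 1⊕0⊕1⊕0⊕1⊕1⊕0 = 0
p2 (pos 2,3,6,7,10,11,14,15): XOR of data positions = 1⊕1⊕1⊕0⊕1⊕0⊕0 = 0
p4 (pos 4,5,6,7,12,13,14,15): XOR of data positions = 0⊕1⊕1⊕0⊕1⊕0⊕0 = 1
p8 (pos 8,9,10,11,12,13,14,15): XOR of data positions = 0⊕0⊕1⊕0⊕1⊕0⊕0 = 0
Codeword: 001101100010100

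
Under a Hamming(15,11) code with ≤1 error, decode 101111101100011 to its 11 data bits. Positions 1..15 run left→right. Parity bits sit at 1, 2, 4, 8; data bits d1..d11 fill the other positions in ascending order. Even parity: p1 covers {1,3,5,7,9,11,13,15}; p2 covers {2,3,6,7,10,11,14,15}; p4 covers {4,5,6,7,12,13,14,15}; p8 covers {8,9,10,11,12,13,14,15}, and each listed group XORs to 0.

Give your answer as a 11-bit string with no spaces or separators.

s1 (pos 1,3,5,7,9,11,13,15): 1⊕1⊕1⊕1⊕1⊕0⊕0⊕1 = 0
s2 (pos 2,3,6,7,10,11,14,15): 0⊕1⊕1⊕1⊕1⊕0⊕1⊕1 = 0
s4 (pos 4,5,6,7,12,13,14,15): 1⊕1⊕1⊕1⊕0⊕0⊕1⊕1 = 0
s8 (pos 8,9,10,11,12,13,14,15): 0⊕1⊕1⊕0⊕0⊕0⊕1⊕1 = 0
Syndrome s8…s1 = 0000 → no error.
Read data bits from positions 3,5,6,7,9,10,11,12,13,14,15: 11111100011

11111100011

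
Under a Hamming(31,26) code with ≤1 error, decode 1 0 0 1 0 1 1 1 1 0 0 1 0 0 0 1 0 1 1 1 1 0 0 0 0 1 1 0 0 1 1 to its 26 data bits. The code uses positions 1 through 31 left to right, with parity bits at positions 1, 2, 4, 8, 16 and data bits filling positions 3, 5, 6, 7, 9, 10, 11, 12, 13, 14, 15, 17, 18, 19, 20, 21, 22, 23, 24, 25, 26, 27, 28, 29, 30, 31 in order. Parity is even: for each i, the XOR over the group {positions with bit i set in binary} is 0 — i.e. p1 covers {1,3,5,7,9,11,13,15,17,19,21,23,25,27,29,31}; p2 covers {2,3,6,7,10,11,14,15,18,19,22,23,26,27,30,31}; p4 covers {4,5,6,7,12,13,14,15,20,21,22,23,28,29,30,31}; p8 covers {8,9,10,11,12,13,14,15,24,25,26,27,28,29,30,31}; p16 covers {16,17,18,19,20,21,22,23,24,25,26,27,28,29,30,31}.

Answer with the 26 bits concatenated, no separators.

s1 (pos 1,3,5,7,9,11,13,15,17,19,21,23,25,27,29,31): 1⊕0⊕0⊕1⊕1⊕0⊕0⊕0⊕0⊕1⊕1⊕0⊕0⊕1⊕0⊕1 = 1
s2 (pos 2,3,6,7,10,11,14,15,18,19,22,23,26,27,30,31): 0⊕0⊕1⊕1⊕0⊕0⊕0⊕0⊕1⊕1⊕0⊕0⊕1⊕1⊕1⊕1 = 0
s4 (pos 4,5,6,7,12,13,14,15,20,21,22,23,28,29,30,31): 1⊕0⊕1⊕1⊕1⊕0⊕0⊕0⊕1⊕1⊕0⊕0⊕0⊕0⊕1⊕1 = 0
s8 (pos 8,9,10,11,12,13,14,15,24,25,26,27,28,29,30,31): 1⊕1⊕0⊕0⊕1⊕0⊕0⊕0⊕0⊕0⊕1⊕1⊕0⊕0⊕1⊕1 = 1
s16 (pos 16,17,18,19,20,21,22,23,24,25,26,27,28,29,30,31): 1⊕0⊕1⊕1⊕1⊕1⊕0⊕0⊕0⊕0⊕1⊕1⊕0⊕0⊕1⊕1 = 1
Syndrome s16…s1 = 11001 → error at position 25.
Flip position 25: 1001011110010001011110000110011 → 1001011110010001011110001110011
Read data bits from positions 3,5,6,7,9,10,11,12,13,14,15,17,18,19,20,21,22,23,24,25,26,27,28,29,30,31: 00111001000011110001110011

00111001000011110001110011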